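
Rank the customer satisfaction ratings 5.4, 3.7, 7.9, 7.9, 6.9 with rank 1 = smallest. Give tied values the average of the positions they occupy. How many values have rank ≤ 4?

Sorted (ascending): 3.7, 5.4, 6.9, 7.9, 7.9
The 2 values of 7.9 occupy positions 4–5 → average rank (4+5)/2 = 4.5.
Ranks ≤ 4: {1, 2, 3} → 3 values.

3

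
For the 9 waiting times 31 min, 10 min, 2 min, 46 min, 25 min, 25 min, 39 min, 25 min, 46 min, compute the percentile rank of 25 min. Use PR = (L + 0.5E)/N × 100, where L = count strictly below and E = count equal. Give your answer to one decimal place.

38.9

N = 9.
Strictly below 25: 2. Equal to 25: 3.
PR = (2 + 0.5·3)/9 × 100 = 38.9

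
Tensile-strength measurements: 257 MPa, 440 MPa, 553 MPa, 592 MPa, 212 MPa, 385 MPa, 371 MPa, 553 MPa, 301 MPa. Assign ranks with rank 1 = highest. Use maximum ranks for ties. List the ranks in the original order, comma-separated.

8, 4, 3, 1, 9, 5, 6, 3, 7

Sorted (descending): 592, 553, 553, 440, 385, 371, 301, 257, 212
The 2 values of 553 occupy positions 2–3 → each gets rank 3.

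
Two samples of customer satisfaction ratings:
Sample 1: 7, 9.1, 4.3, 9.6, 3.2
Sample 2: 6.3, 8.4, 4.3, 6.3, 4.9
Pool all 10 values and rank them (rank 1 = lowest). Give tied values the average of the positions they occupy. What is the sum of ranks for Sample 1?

29.5

Sorted (ascending): 3.2, 4.3, 4.3, 4.9, 6.3, 6.3, 7, 8.4, 9.1, 9.6
The 2 values of 4.3 occupy positions 2–3 → average rank (2+3)/2 = 2.5.
The 2 values of 6.3 occupy positions 5–6 → average rank (5+6)/2 = 5.5.
Sample 1 values → pooled ranks: 7→7, 9.1→9, 4.3→2.5, 9.6→10, 3.2→1
Rank sum = 7 + 9 + 2.5 + 10 + 1 = 29.5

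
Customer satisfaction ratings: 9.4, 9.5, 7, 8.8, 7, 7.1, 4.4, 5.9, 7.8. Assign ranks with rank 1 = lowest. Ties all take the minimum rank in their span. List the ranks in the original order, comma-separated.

Sorted (ascending): 4.4, 5.9, 7, 7, 7.1, 7.8, 8.8, 9.4, 9.5
The 2 values of 7 occupy positions 3–4 → each gets rank 3.

8, 9, 3, 7, 3, 5, 1, 2, 6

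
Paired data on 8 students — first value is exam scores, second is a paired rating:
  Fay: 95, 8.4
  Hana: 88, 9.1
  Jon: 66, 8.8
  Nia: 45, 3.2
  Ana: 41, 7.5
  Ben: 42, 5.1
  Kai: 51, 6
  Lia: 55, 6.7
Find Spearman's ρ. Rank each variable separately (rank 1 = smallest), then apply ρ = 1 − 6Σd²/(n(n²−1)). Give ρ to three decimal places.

0.667

Ranks of variable 1: 8, 7, 6, 3, 1, 2, 4, 5
Ranks of variable 2: 6, 8, 7, 1, 5, 2, 3, 4
d = r₁ − r₂: 2, -1, -1, 2, -4, 0, 1, 1
d²: 4, 1, 1, 4, 16, 0, 1, 1; Σd² = 28
ρ = 1 − 6·28/(8·63) = 1 − 168/504 = 0.667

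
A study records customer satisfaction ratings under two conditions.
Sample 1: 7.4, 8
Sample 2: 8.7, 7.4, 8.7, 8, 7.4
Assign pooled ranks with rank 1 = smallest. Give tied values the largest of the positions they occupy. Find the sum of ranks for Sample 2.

Sorted (ascending): 7.4, 7.4, 7.4, 8, 8, 8.7, 8.7
The 3 values of 7.4 occupy positions 1–3 → each gets rank 3.
The 2 values of 8 occupy positions 4–5 → each gets rank 5.
The 2 values of 8.7 occupy positions 6–7 → each gets rank 7.
Sample 2 values → pooled ranks: 8.7→7, 7.4→3, 8.7→7, 8→5, 7.4→3
Rank sum = 7 + 3 + 7 + 5 + 3 = 25

25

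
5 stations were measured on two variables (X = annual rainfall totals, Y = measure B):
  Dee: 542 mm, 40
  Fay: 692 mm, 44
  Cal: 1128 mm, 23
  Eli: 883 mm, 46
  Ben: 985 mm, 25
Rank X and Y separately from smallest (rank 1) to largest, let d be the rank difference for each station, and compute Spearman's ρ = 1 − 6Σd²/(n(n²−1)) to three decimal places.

Ranks of variable 1: 1, 2, 5, 3, 4
Ranks of variable 2: 3, 4, 1, 5, 2
d = r₁ − r₂: -2, -2, 4, -2, 2
d²: 4, 4, 16, 4, 4; Σd² = 32
ρ = 1 − 6·32/(5·24) = 1 − 192/120 = -0.600

-0.600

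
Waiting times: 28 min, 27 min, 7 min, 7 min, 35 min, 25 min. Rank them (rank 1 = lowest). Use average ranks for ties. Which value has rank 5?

28

Sorted (ascending): 7, 7, 25, 27, 28, 35
The 2 values of 7 occupy positions 1–2 → average rank (1+2)/2 = 1.5.
Rank 5 → value 28.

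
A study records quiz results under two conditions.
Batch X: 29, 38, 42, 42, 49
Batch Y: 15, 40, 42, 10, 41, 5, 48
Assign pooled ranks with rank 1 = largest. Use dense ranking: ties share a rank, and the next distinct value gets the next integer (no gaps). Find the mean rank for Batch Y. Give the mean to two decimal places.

Sorted (descending): 49, 48, 42, 42, 42, 41, 40, 38, 29, 15, 10, 5
The 3 values of 42 share dense rank 3.
Remaining distinct values take the next consecutive integers.
Batch Y values → pooled ranks: 15→8, 40→5, 42→3, 10→9, 41→4, 5→10, 48→2
Mean rank = (8 + 5 + 3 + 9 + 4 + 10 + 2) / 7 = 5.86

5.86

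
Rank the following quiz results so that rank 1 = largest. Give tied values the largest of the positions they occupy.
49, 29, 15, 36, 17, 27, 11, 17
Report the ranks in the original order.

Sorted (descending): 49, 36, 29, 27, 17, 17, 15, 11
The 2 values of 17 occupy positions 5–6 → each gets rank 6.

1, 3, 7, 2, 6, 4, 8, 6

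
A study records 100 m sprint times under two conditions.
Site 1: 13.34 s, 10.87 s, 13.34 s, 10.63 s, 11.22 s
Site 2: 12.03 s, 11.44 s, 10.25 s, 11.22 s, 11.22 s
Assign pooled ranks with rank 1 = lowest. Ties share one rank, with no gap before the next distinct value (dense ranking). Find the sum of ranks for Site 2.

20

Sorted (ascending): 10.25, 10.63, 10.87, 11.22, 11.22, 11.22, 11.44, 12.03, 13.34, 13.34
The 3 values of 11.22 share dense rank 4.
The 2 values of 13.34 share dense rank 7.
Remaining distinct values take the next consecutive integers.
Site 2 values → pooled ranks: 12.03→6, 11.44→5, 10.25→1, 11.22→4, 11.22→4
Rank sum = 6 + 5 + 1 + 4 + 4 = 20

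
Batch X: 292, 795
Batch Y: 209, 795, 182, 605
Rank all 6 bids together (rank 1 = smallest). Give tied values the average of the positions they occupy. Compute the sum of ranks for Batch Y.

12.5

Sorted (ascending): 182, 209, 292, 605, 795, 795
The 2 values of 795 occupy positions 5–6 → average rank (5+6)/2 = 5.5.
Batch Y values → pooled ranks: 209→2, 795→5.5, 182→1, 605→4
Rank sum = 2 + 5.5 + 1 + 4 = 12.5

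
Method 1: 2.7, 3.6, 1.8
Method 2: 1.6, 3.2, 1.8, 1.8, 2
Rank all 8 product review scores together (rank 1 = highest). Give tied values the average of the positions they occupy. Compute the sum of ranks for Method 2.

Sorted (descending): 3.6, 3.2, 2.7, 2, 1.8, 1.8, 1.8, 1.6
The 3 values of 1.8 occupy positions 5–7 → average rank 6.
Method 2 values → pooled ranks: 1.6→8, 3.2→2, 1.8→6, 1.8→6, 2→4
Rank sum = 8 + 2 + 6 + 6 + 4 = 26

26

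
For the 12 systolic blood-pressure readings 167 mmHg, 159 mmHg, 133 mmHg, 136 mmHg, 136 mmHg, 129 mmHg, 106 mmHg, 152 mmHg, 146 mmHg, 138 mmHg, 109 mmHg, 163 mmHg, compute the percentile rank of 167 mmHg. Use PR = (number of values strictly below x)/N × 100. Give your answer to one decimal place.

91.7

N = 12.
Strictly below 167: 11. Equal to 167: 1.
PR = 11/12 × 100 = 91.7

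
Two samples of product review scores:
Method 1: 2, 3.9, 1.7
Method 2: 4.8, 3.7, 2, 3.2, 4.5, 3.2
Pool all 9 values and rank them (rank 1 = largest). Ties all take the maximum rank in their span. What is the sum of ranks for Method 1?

Sorted (descending): 4.8, 4.5, 3.9, 3.7, 3.2, 3.2, 2, 2, 1.7
The 2 values of 3.2 occupy positions 5–6 → each gets rank 6.
The 2 values of 2 occupy positions 7–8 → each gets rank 8.
Method 1 values → pooled ranks: 2→8, 3.9→3, 1.7→9
Rank sum = 8 + 3 + 9 = 20

20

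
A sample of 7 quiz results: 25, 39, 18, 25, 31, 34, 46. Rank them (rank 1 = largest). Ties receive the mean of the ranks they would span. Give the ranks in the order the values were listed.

Sorted (descending): 46, 39, 34, 31, 25, 25, 18
The 2 values of 25 occupy positions 5–6 → average rank (5+6)/2 = 5.5.

5.5, 2, 7, 5.5, 4, 3, 1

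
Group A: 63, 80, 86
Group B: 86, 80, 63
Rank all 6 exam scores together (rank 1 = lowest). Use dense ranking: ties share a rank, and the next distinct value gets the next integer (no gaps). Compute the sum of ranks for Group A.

Sorted (ascending): 63, 63, 80, 80, 86, 86
The 2 values of 63 share dense rank 1.
The 2 values of 80 share dense rank 2.
The 2 values of 86 share dense rank 3.
Group A values → pooled ranks: 63→1, 80→2, 86→3
Rank sum = 1 + 2 + 3 = 6

6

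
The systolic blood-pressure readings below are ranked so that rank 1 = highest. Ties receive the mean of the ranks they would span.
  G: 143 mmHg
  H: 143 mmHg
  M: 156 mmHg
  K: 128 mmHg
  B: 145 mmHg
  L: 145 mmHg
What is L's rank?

2.5

Sorted (descending): 156, 145, 145, 143, 143, 128
The 2 values of 145 occupy positions 2–3 → average rank (2+3)/2 = 2.5.
The 2 values of 143 occupy positions 4–5 → average rank (4+5)/2 = 4.5.
L has value 145 mmHg → rank 2.5.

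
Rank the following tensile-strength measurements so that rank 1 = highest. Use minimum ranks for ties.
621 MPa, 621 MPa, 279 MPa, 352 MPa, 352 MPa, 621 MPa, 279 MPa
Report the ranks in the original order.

1, 1, 6, 4, 4, 1, 6

Sorted (descending): 621, 621, 621, 352, 352, 279, 279
The 3 values of 621 occupy positions 1–3 → each gets rank 1.
The 2 values of 352 occupy positions 4–5 → each gets rank 4.
The 2 values of 279 occupy positions 6–7 → each gets rank 6.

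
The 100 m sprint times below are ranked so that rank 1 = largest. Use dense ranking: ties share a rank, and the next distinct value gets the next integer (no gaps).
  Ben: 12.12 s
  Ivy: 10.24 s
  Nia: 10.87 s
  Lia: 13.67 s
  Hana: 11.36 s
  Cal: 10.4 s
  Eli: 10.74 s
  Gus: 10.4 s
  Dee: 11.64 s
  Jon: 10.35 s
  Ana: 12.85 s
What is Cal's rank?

8

Sorted (descending): 13.67, 12.85, 12.12, 11.64, 11.36, 10.87, 10.74, 10.4, 10.4, 10.35, 10.24
The 2 values of 10.4 share dense rank 8.
Remaining distinct values take the next consecutive integers.
Cal has value 10.4 s → rank 8.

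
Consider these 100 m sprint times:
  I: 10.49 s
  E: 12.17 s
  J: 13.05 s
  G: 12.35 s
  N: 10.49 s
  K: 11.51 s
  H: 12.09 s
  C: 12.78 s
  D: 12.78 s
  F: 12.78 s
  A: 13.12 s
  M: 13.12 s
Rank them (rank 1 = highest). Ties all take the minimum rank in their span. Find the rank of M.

1

Sorted (descending): 13.12, 13.12, 13.05, 12.78, 12.78, 12.78, 12.35, 12.17, 12.09, 11.51, 10.49, 10.49
The 2 values of 13.12 occupy positions 1–2 → each gets rank 1.
The 3 values of 12.78 occupy positions 4–6 → each gets rank 4.
The 2 values of 10.49 occupy positions 11–12 → each gets rank 11.
M has value 13.12 s → rank 1.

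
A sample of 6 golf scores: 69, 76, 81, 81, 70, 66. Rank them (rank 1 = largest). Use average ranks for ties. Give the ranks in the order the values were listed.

Sorted (descending): 81, 81, 76, 70, 69, 66
The 2 values of 81 occupy positions 1–2 → average rank (1+2)/2 = 1.5.

5, 3, 1.5, 1.5, 4, 6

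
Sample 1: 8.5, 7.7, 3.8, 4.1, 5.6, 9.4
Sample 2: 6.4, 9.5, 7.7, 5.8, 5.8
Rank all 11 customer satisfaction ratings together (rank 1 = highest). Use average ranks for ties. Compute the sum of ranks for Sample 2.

26.5

Sorted (descending): 9.5, 9.4, 8.5, 7.7, 7.7, 6.4, 5.8, 5.8, 5.6, 4.1, 3.8
The 2 values of 7.7 occupy positions 4–5 → average rank (4+5)/2 = 4.5.
The 2 values of 5.8 occupy positions 7–8 → average rank (7+8)/2 = 7.5.
Sample 2 values → pooled ranks: 6.4→6, 9.5→1, 7.7→4.5, 5.8→7.5, 5.8→7.5
Rank sum = 6 + 1 + 4.5 + 7.5 + 7.5 = 26.5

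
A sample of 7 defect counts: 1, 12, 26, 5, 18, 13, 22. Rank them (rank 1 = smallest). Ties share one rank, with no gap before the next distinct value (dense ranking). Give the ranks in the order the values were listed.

1, 3, 7, 2, 5, 4, 6

Sorted (ascending): 1, 5, 12, 13, 18, 22, 26
No ties — each value takes its position as its rank.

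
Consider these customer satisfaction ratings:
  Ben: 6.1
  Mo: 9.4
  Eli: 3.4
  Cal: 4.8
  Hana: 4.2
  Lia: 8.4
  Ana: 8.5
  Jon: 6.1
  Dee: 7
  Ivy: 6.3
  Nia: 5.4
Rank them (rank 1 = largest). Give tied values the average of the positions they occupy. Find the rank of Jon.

6.5

Sorted (descending): 9.4, 8.5, 8.4, 7, 6.3, 6.1, 6.1, 5.4, 4.8, 4.2, 3.4
The 2 values of 6.1 occupy positions 6–7 → average rank (6+7)/2 = 6.5.
Jon has value 6.1 → rank 6.5.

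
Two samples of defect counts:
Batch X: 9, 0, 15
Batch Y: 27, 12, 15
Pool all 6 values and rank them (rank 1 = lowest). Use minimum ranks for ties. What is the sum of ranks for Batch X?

7

Sorted (ascending): 0, 9, 12, 15, 15, 27
The 2 values of 15 occupy positions 4–5 → each gets rank 4.
Batch X values → pooled ranks: 9→2, 0→1, 15→4
Rank sum = 2 + 1 + 4 = 7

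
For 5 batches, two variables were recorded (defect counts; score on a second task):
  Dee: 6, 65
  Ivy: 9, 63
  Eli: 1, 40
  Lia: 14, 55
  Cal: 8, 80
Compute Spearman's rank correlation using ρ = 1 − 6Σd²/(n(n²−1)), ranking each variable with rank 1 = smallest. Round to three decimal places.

Ranks of variable 1: 2, 4, 1, 5, 3
Ranks of variable 2: 4, 3, 1, 2, 5
d = r₁ − r₂: -2, 1, 0, 3, -2
d²: 4, 1, 0, 9, 4; Σd² = 18
ρ = 1 − 6·18/(5·24) = 1 − 108/120 = 0.100

0.100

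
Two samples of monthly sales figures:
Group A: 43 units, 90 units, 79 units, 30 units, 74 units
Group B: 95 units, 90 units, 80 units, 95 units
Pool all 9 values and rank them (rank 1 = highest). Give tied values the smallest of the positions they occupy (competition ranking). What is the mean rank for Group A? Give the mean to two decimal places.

6.60

Sorted (descending): 95, 95, 90, 90, 80, 79, 74, 43, 30
The 2 values of 95 occupy positions 1–2 → each gets rank 1.
The 2 values of 90 occupy positions 3–4 → each gets rank 3.
Group A values → pooled ranks: 43→8, 90→3, 79→6, 30→9, 74→7
Mean rank = (8 + 3 + 6 + 9 + 7) / 5 = 6.60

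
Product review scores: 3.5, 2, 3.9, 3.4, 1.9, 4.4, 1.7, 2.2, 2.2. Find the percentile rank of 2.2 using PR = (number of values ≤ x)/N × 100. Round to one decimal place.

55.6

N = 9.
Strictly below 2.2: 3. Equal to 2.2: 2.
PR = 5/9 × 100 = 55.6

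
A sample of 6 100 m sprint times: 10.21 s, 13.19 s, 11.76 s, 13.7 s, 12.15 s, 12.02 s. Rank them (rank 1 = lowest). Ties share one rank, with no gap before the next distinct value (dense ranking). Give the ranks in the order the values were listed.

1, 5, 2, 6, 4, 3

Sorted (ascending): 10.21, 11.76, 12.02, 12.15, 13.19, 13.7
No ties — each value takes its position as its rank.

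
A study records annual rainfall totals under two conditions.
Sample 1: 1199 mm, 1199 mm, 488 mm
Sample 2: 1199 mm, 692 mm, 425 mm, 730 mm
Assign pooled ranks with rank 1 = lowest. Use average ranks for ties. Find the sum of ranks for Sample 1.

Sorted (ascending): 425, 488, 692, 730, 1199, 1199, 1199
The 3 values of 1199 occupy positions 5–7 → average rank 6.
Sample 1 values → pooled ranks: 1199→6, 1199→6, 488→2
Rank sum = 6 + 6 + 2 = 14

14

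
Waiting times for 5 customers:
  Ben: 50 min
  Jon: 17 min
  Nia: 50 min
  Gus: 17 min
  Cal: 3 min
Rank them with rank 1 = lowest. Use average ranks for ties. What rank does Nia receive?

Sorted (ascending): 3, 17, 17, 50, 50
The 2 values of 17 occupy positions 2–3 → average rank (2+3)/2 = 2.5.
The 2 values of 50 occupy positions 4–5 → average rank (4+5)/2 = 4.5.
Nia has value 50 min → rank 4.5.

4.5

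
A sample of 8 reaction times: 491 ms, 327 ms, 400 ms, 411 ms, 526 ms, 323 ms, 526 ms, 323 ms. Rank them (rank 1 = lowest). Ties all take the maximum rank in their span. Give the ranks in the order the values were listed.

Sorted (ascending): 323, 323, 327, 400, 411, 491, 526, 526
The 2 values of 323 occupy positions 1–2 → each gets rank 2.
The 2 values of 526 occupy positions 7–8 → each gets rank 8.

6, 3, 4, 5, 8, 2, 8, 2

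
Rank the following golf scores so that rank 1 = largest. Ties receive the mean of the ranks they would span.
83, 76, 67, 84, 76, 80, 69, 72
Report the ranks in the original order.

2, 4.5, 8, 1, 4.5, 3, 7, 6

Sorted (descending): 84, 83, 80, 76, 76, 72, 69, 67
The 2 values of 76 occupy positions 4–5 → average rank (4+5)/2 = 4.5.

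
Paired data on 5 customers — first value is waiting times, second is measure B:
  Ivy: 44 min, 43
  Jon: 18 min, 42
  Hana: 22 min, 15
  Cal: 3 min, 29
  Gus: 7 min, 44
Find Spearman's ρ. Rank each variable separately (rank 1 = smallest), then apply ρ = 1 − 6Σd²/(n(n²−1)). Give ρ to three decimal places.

Ranks of variable 1: 5, 3, 4, 1, 2
Ranks of variable 2: 4, 3, 1, 2, 5
d = r₁ − r₂: 1, 0, 3, -1, -3
d²: 1, 0, 9, 1, 9; Σd² = 20
ρ = 1 − 6·20/(5·24) = 1 − 120/120 = 0.000

0.000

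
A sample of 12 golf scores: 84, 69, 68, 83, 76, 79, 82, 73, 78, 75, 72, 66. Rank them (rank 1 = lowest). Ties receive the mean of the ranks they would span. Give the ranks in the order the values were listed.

Sorted (ascending): 66, 68, 69, 72, 73, 75, 76, 78, 79, 82, 83, 84
No ties — each value takes its position as its rank.

12, 3, 2, 11, 7, 9, 10, 5, 8, 6, 4, 1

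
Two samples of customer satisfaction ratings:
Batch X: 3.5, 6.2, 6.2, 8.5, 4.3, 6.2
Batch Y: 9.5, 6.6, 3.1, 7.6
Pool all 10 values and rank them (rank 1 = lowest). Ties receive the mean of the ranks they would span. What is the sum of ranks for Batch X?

Sorted (ascending): 3.1, 3.5, 4.3, 6.2, 6.2, 6.2, 6.6, 7.6, 8.5, 9.5
The 3 values of 6.2 occupy positions 4–6 → average rank 5.
Batch X values → pooled ranks: 3.5→2, 6.2→5, 6.2→5, 8.5→9, 4.3→3, 6.2→5
Rank sum = 2 + 5 + 5 + 9 + 3 + 5 = 29

29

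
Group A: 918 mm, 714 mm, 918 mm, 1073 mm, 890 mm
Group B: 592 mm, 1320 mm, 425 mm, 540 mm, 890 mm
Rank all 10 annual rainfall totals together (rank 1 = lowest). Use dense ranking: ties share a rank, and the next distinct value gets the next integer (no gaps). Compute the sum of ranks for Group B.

Sorted (ascending): 425, 540, 592, 714, 890, 890, 918, 918, 1073, 1320
The 2 values of 890 share dense rank 5.
The 2 values of 918 share dense rank 6.
Remaining distinct values take the next consecutive integers.
Group B values → pooled ranks: 592→3, 1320→8, 425→1, 540→2, 890→5
Rank sum = 3 + 8 + 1 + 2 + 5 = 19

19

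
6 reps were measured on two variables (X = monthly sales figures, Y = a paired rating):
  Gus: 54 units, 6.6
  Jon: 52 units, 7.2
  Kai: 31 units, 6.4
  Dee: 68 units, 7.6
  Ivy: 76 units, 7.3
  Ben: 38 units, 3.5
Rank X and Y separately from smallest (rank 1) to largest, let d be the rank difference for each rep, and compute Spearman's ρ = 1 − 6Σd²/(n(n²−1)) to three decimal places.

Ranks of variable 1: 4, 3, 1, 5, 6, 2
Ranks of variable 2: 3, 4, 2, 6, 5, 1
d = r₁ − r₂: 1, -1, -1, -1, 1, 1
d²: 1, 1, 1, 1, 1, 1; Σd² = 6
ρ = 1 − 6·6/(6·35) = 1 − 36/210 = 0.829

0.829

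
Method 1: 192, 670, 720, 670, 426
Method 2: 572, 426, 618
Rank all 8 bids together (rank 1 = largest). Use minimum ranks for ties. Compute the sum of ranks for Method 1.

19

Sorted (descending): 720, 670, 670, 618, 572, 426, 426, 192
The 2 values of 670 occupy positions 2–3 → each gets rank 2.
The 2 values of 426 occupy positions 6–7 → each gets rank 6.
Method 1 values → pooled ranks: 192→8, 670→2, 720→1, 670→2, 426→6
Rank sum = 8 + 2 + 1 + 2 + 6 = 19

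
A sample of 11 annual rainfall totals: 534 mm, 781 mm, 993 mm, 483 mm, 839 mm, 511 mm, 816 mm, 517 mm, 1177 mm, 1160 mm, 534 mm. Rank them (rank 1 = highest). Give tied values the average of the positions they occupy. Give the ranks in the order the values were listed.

Sorted (descending): 1177, 1160, 993, 839, 816, 781, 534, 534, 517, 511, 483
The 2 values of 534 occupy positions 7–8 → average rank (7+8)/2 = 7.5.

7.5, 6, 3, 11, 4, 10, 5, 9, 1, 2, 7.5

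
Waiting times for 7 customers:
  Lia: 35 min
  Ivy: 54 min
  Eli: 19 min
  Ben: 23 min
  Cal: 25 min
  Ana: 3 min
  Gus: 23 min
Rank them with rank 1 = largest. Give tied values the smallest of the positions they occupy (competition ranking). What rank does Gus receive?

Sorted (descending): 54, 35, 25, 23, 23, 19, 3
The 2 values of 23 occupy positions 4–5 → each gets rank 4.
Gus has value 23 min → rank 4.

4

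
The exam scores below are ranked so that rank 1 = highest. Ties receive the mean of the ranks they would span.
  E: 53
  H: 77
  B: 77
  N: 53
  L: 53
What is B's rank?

Sorted (descending): 77, 77, 53, 53, 53
The 2 values of 77 occupy positions 1–2 → average rank (1+2)/2 = 1.5.
The 3 values of 53 occupy positions 3–5 → average rank 4.
B has value 77 → rank 1.5.

1.5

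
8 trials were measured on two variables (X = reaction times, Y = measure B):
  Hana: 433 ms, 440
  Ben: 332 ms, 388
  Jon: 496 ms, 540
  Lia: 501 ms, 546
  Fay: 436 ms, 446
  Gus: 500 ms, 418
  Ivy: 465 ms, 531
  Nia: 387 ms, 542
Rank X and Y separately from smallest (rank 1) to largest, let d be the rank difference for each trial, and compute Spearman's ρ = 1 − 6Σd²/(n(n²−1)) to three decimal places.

Ranks of variable 1: 3, 1, 6, 8, 4, 7, 5, 2
Ranks of variable 2: 3, 1, 6, 8, 4, 2, 5, 7
d = r₁ − r₂: 0, 0, 0, 0, 0, 5, 0, -5
d²: 0, 0, 0, 0, 0, 25, 0, 25; Σd² = 50
ρ = 1 − 6·50/(8·63) = 1 − 300/504 = 0.405

0.405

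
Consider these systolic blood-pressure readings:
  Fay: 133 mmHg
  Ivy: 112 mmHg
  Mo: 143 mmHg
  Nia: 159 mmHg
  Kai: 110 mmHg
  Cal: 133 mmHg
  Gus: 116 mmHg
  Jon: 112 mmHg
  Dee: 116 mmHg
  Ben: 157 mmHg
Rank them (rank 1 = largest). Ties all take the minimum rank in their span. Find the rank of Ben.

2

Sorted (descending): 159, 157, 143, 133, 133, 116, 116, 112, 112, 110
The 2 values of 133 occupy positions 4–5 → each gets rank 4.
The 2 values of 116 occupy positions 6–7 → each gets rank 6.
The 2 values of 112 occupy positions 8–9 → each gets rank 8.
Ben has value 157 mmHg → rank 2.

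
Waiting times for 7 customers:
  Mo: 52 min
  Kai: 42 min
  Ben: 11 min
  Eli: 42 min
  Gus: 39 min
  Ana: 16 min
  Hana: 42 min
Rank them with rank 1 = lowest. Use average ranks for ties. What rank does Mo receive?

7

Sorted (ascending): 11, 16, 39, 42, 42, 42, 52
The 3 values of 42 occupy positions 4–6 → average rank 5.
Mo has value 52 min → rank 7.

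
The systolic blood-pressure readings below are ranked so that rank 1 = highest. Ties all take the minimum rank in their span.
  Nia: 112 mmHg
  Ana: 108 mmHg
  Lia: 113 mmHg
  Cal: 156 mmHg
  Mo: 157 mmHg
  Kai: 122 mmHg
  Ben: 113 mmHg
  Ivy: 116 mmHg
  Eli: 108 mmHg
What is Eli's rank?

Sorted (descending): 157, 156, 122, 116, 113, 113, 112, 108, 108
The 2 values of 113 occupy positions 5–6 → each gets rank 5.
The 2 values of 108 occupy positions 8–9 → each gets rank 8.
Eli has value 108 mmHg → rank 8.

8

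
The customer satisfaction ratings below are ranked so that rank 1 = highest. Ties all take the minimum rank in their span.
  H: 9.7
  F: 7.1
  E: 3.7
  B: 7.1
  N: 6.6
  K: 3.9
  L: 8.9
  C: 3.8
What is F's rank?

3

Sorted (descending): 9.7, 8.9, 7.1, 7.1, 6.6, 3.9, 3.8, 3.7
The 2 values of 7.1 occupy positions 3–4 → each gets rank 3.
F has value 7.1 → rank 3.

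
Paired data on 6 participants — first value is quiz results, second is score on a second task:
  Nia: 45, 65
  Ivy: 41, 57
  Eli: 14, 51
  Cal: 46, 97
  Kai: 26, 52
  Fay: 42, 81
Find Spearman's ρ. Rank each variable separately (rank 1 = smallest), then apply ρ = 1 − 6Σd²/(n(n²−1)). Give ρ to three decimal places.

0.943

Ranks of variable 1: 5, 3, 1, 6, 2, 4
Ranks of variable 2: 4, 3, 1, 6, 2, 5
d = r₁ − r₂: 1, 0, 0, 0, 0, -1
d²: 1, 0, 0, 0, 0, 1; Σd² = 2
ρ = 1 − 6·2/(6·35) = 1 − 12/210 = 0.943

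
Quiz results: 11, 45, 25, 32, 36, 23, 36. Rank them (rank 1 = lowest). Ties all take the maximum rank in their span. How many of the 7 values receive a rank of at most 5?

4

Sorted (ascending): 11, 23, 25, 32, 36, 36, 45
The 2 values of 36 occupy positions 5–6 → each gets rank 6.
Ranks ≤ 5: {1, 2, 3, 4} → 4 values.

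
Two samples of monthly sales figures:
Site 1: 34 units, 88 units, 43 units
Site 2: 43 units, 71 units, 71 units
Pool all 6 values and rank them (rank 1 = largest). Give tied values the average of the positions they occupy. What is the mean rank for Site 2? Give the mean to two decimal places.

Sorted (descending): 88, 71, 71, 43, 43, 34
The 2 values of 71 occupy positions 2–3 → average rank (2+3)/2 = 2.5.
The 2 values of 43 occupy positions 4–5 → average rank (4+5)/2 = 4.5.
Site 2 values → pooled ranks: 43→4.5, 71→2.5, 71→2.5
Mean rank = (4.5 + 2.5 + 2.5) / 3 = 3.17

3.17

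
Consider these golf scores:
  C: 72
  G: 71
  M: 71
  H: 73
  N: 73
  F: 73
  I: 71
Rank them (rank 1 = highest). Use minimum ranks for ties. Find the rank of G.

Sorted (descending): 73, 73, 73, 72, 71, 71, 71
The 3 values of 73 occupy positions 1–3 → each gets rank 1.
The 3 values of 71 occupy positions 5–7 → each gets rank 5.
G has value 71 → rank 5.

5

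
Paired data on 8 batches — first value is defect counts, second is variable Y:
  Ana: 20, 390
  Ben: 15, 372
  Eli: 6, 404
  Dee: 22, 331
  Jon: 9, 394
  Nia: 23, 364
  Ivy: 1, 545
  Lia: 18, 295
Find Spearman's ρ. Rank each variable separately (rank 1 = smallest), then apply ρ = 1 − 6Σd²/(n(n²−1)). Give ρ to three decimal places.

-0.786

Ranks of variable 1: 6, 4, 2, 7, 3, 8, 1, 5
Ranks of variable 2: 5, 4, 7, 2, 6, 3, 8, 1
d = r₁ − r₂: 1, 0, -5, 5, -3, 5, -7, 4
d²: 1, 0, 25, 25, 9, 25, 49, 16; Σd² = 150
ρ = 1 − 6·150/(8·63) = 1 − 900/504 = -0.786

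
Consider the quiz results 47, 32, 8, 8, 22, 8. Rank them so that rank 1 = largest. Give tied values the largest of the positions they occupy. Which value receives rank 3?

22

Sorted (descending): 47, 32, 22, 8, 8, 8
The 3 values of 8 occupy positions 4–6 → each gets rank 6.
Rank 3 → value 22.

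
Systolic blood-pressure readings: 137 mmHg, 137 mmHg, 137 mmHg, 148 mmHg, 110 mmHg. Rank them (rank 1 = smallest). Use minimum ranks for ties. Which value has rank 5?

148

Sorted (ascending): 110, 137, 137, 137, 148
The 3 values of 137 occupy positions 2–4 → each gets rank 2.
Rank 5 → value 148.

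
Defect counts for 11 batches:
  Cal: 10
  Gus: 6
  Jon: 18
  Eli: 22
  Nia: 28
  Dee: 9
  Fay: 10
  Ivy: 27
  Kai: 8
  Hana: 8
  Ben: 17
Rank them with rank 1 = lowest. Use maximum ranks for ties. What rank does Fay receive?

Sorted (ascending): 6, 8, 8, 9, 10, 10, 17, 18, 22, 27, 28
The 2 values of 8 occupy positions 2–3 → each gets rank 3.
The 2 values of 10 occupy positions 5–6 → each gets rank 6.
Fay has value 10 → rank 6.

6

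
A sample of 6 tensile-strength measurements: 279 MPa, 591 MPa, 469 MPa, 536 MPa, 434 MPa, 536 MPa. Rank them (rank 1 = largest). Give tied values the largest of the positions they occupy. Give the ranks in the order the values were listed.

6, 1, 4, 3, 5, 3

Sorted (descending): 591, 536, 536, 469, 434, 279
The 2 values of 536 occupy positions 2–3 → each gets rank 3.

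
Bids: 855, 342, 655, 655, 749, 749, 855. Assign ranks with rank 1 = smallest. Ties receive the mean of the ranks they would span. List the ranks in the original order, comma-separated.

6.5, 1, 2.5, 2.5, 4.5, 4.5, 6.5

Sorted (ascending): 342, 655, 655, 749, 749, 855, 855
The 2 values of 655 occupy positions 2–3 → average rank (2+3)/2 = 2.5.
The 2 values of 749 occupy positions 4–5 → average rank (4+5)/2 = 4.5.
The 2 values of 855 occupy positions 6–7 → average rank (6+7)/2 = 6.5.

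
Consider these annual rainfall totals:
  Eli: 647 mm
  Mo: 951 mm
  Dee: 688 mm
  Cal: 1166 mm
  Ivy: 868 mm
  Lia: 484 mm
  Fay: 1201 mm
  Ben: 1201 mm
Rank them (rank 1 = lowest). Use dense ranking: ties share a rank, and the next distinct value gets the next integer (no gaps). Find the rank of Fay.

Sorted (ascending): 484, 647, 688, 868, 951, 1166, 1201, 1201
The 2 values of 1201 share dense rank 7.
Remaining distinct values take the next consecutive integers.
Fay has value 1201 mm → rank 7.

7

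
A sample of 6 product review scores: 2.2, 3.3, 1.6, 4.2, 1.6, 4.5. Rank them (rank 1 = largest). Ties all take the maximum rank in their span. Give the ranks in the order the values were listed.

Sorted (descending): 4.5, 4.2, 3.3, 2.2, 1.6, 1.6
The 2 values of 1.6 occupy positions 5–6 → each gets rank 6.

4, 3, 6, 2, 6, 1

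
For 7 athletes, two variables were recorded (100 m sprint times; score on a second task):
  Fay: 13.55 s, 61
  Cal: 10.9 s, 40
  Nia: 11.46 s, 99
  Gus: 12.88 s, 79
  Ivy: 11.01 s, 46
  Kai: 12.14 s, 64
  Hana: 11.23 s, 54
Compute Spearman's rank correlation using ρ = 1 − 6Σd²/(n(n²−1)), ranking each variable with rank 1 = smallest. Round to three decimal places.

0.679

Ranks of variable 1: 7, 1, 4, 6, 2, 5, 3
Ranks of variable 2: 4, 1, 7, 6, 2, 5, 3
d = r₁ − r₂: 3, 0, -3, 0, 0, 0, 0
d²: 9, 0, 9, 0, 0, 0, 0; Σd² = 18
ρ = 1 − 6·18/(7·48) = 1 − 108/336 = 0.679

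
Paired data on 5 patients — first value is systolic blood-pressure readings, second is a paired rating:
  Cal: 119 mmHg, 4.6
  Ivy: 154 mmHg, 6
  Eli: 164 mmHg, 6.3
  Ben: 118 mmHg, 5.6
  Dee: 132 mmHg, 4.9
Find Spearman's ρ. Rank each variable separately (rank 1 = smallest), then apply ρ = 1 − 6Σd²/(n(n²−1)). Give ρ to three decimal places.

0.700

Ranks of variable 1: 2, 4, 5, 1, 3
Ranks of variable 2: 1, 4, 5, 3, 2
d = r₁ − r₂: 1, 0, 0, -2, 1
d²: 1, 0, 0, 4, 1; Σd² = 6
ρ = 1 − 6·6/(5·24) = 1 − 36/120 = 0.700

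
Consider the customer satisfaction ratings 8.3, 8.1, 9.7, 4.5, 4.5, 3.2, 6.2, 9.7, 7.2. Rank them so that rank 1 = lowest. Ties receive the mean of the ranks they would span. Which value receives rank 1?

3.2

Sorted (ascending): 3.2, 4.5, 4.5, 6.2, 7.2, 8.1, 8.3, 9.7, 9.7
The 2 values of 4.5 occupy positions 2–3 → average rank (2+3)/2 = 2.5.
The 2 values of 9.7 occupy positions 8–9 → average rank (8+9)/2 = 8.5.
Rank 1 → value 3.2.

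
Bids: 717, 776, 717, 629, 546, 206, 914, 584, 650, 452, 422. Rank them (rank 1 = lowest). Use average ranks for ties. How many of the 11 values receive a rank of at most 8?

Sorted (ascending): 206, 422, 452, 546, 584, 629, 650, 717, 717, 776, 914
The 2 values of 717 occupy positions 8–9 → average rank (8+9)/2 = 8.5.
Ranks ≤ 8: {1, 2, 3, 4, 5, 6, 7} → 7 values.

7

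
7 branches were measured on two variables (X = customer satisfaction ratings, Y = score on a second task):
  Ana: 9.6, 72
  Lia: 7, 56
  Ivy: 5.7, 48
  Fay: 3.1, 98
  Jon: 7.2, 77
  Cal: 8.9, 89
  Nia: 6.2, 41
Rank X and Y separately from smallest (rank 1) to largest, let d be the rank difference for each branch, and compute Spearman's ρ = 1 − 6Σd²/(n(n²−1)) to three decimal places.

Ranks of variable 1: 7, 4, 2, 1, 5, 6, 3
Ranks of variable 2: 4, 3, 2, 7, 5, 6, 1
d = r₁ − r₂: 3, 1, 0, -6, 0, 0, 2
d²: 9, 1, 0, 36, 0, 0, 4; Σd² = 50
ρ = 1 − 6·50/(7·48) = 1 − 300/336 = 0.107

0.107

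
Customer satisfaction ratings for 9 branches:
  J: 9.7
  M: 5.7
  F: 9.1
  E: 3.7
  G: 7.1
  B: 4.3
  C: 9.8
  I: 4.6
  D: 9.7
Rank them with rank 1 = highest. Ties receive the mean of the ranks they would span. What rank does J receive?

2.5

Sorted (descending): 9.8, 9.7, 9.7, 9.1, 7.1, 5.7, 4.6, 4.3, 3.7
The 2 values of 9.7 occupy positions 2–3 → average rank (2+3)/2 = 2.5.
J has value 9.7 → rank 2.5.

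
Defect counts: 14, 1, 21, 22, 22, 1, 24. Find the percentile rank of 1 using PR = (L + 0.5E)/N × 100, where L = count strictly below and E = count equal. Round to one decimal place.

14.3

N = 7.
Strictly below 1: 0. Equal to 1: 2.
PR = (0 + 0.5·2)/7 × 100 = 14.3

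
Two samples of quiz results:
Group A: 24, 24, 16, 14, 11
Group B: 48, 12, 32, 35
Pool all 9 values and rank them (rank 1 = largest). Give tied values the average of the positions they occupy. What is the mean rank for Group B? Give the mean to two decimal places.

Sorted (descending): 48, 35, 32, 24, 24, 16, 14, 12, 11
The 2 values of 24 occupy positions 4–5 → average rank (4+5)/2 = 4.5.
Group B values → pooled ranks: 48→1, 12→8, 32→3, 35→2
Mean rank = (1 + 8 + 3 + 2) / 4 = 3.50

3.50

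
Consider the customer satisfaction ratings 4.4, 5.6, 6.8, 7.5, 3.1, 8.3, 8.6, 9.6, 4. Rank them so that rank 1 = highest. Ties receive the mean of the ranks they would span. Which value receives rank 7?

4.4

Sorted (descending): 9.6, 8.6, 8.3, 7.5, 6.8, 5.6, 4.4, 4, 3.1
No ties — each value takes its position as its rank.
Rank 7 → value 4.4.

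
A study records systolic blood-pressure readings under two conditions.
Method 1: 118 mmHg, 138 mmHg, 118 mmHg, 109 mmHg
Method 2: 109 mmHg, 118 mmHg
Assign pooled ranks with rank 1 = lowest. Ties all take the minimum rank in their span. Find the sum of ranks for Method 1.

13

Sorted (ascending): 109, 109, 118, 118, 118, 138
The 2 values of 109 occupy positions 1–2 → each gets rank 1.
The 3 values of 118 occupy positions 3–5 → each gets rank 3.
Method 1 values → pooled ranks: 118→3, 138→6, 118→3, 109→1
Rank sum = 3 + 6 + 3 + 1 = 13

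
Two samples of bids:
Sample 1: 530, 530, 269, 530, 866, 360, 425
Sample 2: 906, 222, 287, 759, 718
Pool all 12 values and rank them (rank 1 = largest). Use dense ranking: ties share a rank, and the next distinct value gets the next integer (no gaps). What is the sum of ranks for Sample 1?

39

Sorted (descending): 906, 866, 759, 718, 530, 530, 530, 425, 360, 287, 269, 222
The 3 values of 530 share dense rank 5.
Remaining distinct values take the next consecutive integers.
Sample 1 values → pooled ranks: 530→5, 530→5, 269→9, 530→5, 866→2, 360→7, 425→6
Rank sum = 5 + 5 + 9 + 5 + 2 + 7 + 6 = 39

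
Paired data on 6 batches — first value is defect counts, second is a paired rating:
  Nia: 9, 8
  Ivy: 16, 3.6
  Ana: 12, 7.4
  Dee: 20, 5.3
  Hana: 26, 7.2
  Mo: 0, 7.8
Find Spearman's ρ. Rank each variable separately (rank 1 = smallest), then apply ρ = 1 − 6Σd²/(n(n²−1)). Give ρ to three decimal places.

Ranks of variable 1: 2, 4, 3, 5, 6, 1
Ranks of variable 2: 6, 1, 4, 2, 3, 5
d = r₁ − r₂: -4, 3, -1, 3, 3, -4
d²: 16, 9, 1, 9, 9, 16; Σd² = 60
ρ = 1 − 6·60/(6·35) = 1 − 360/210 = -0.714

-0.714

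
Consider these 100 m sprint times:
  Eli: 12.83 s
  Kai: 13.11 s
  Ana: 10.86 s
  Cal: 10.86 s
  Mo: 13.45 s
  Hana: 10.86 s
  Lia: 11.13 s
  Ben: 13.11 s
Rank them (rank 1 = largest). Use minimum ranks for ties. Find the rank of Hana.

Sorted (descending): 13.45, 13.11, 13.11, 12.83, 11.13, 10.86, 10.86, 10.86
The 2 values of 13.11 occupy positions 2–3 → each gets rank 2.
The 3 values of 10.86 occupy positions 6–8 → each gets rank 6.
Hana has value 10.86 s → rank 6.

6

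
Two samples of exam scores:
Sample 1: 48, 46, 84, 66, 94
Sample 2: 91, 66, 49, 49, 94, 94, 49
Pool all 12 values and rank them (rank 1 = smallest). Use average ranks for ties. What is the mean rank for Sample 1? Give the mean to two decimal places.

5.70

Sorted (ascending): 46, 48, 49, 49, 49, 66, 66, 84, 91, 94, 94, 94
The 3 values of 49 occupy positions 3–5 → average rank 4.
The 2 values of 66 occupy positions 6–7 → average rank (6+7)/2 = 6.5.
The 3 values of 94 occupy positions 10–12 → average rank 11.
Sample 1 values → pooled ranks: 48→2, 46→1, 84→8, 66→6.5, 94→11
Mean rank = (2 + 1 + 8 + 6.5 + 11) / 5 = 5.70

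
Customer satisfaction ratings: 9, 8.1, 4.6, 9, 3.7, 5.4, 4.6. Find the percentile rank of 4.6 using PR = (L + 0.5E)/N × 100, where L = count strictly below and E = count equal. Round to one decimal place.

N = 7.
Strictly below 4.6: 1. Equal to 4.6: 2.
PR = (1 + 0.5·2)/7 × 100 = 28.6

28.6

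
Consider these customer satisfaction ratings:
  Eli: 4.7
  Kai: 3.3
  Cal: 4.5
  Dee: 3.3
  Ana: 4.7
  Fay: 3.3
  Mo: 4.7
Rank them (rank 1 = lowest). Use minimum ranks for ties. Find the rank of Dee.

1

Sorted (ascending): 3.3, 3.3, 3.3, 4.5, 4.7, 4.7, 4.7
The 3 values of 3.3 occupy positions 1–3 → each gets rank 1.
The 3 values of 4.7 occupy positions 5–7 → each gets rank 5.
Dee has value 3.3 → rank 1.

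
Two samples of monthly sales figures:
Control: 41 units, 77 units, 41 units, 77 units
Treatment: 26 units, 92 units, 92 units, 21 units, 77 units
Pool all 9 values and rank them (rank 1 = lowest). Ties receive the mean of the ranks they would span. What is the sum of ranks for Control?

Sorted (ascending): 21, 26, 41, 41, 77, 77, 77, 92, 92
The 2 values of 41 occupy positions 3–4 → average rank (3+4)/2 = 3.5.
The 3 values of 77 occupy positions 5–7 → average rank 6.
The 2 values of 92 occupy positions 8–9 → average rank (8+9)/2 = 8.5.
Control values → pooled ranks: 41→3.5, 77→6, 41→3.5, 77→6
Rank sum = 3.5 + 6 + 3.5 + 6 = 19

19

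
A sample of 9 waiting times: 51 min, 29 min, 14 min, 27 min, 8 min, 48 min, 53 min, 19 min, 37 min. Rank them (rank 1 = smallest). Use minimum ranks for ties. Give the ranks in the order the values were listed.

Sorted (ascending): 8, 14, 19, 27, 29, 37, 48, 51, 53
No ties — each value takes its position as its rank.

8, 5, 2, 4, 1, 7, 9, 3, 6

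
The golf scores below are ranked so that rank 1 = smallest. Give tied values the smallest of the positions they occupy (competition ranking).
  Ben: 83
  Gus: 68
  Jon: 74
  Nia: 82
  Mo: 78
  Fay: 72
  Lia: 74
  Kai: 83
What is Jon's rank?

3

Sorted (ascending): 68, 72, 74, 74, 78, 82, 83, 83
The 2 values of 74 occupy positions 3–4 → each gets rank 3.
The 2 values of 83 occupy positions 7–8 → each gets rank 7.
Jon has value 74 → rank 3.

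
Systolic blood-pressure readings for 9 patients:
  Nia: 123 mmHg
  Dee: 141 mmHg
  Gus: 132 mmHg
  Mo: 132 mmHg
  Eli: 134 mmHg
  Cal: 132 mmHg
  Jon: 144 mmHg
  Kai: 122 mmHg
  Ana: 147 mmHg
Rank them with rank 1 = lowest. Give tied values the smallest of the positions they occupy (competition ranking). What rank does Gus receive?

3

Sorted (ascending): 122, 123, 132, 132, 132, 134, 141, 144, 147
The 3 values of 132 occupy positions 3–5 → each gets rank 3.
Gus has value 132 mmHg → rank 3.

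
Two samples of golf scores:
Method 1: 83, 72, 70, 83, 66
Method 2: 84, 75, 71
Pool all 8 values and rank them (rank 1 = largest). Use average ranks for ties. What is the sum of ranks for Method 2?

11

Sorted (descending): 84, 83, 83, 75, 72, 71, 70, 66
The 2 values of 83 occupy positions 2–3 → average rank (2+3)/2 = 2.5.
Method 2 values → pooled ranks: 84→1, 75→4, 71→6
Rank sum = 1 + 4 + 6 = 11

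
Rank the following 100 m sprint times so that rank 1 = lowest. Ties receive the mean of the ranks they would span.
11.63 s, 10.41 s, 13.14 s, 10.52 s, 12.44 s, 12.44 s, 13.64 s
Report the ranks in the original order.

Sorted (ascending): 10.41, 10.52, 11.63, 12.44, 12.44, 13.14, 13.64
The 2 values of 12.44 occupy positions 4–5 → average rank (4+5)/2 = 4.5.

3, 1, 6, 2, 4.5, 4.5, 7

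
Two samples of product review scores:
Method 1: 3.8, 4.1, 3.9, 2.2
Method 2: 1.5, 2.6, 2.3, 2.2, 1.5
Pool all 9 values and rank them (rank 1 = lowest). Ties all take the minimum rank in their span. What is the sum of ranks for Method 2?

Sorted (ascending): 1.5, 1.5, 2.2, 2.2, 2.3, 2.6, 3.8, 3.9, 4.1
The 2 values of 1.5 occupy positions 1–2 → each gets rank 1.
The 2 values of 2.2 occupy positions 3–4 → each gets rank 3.
Method 2 values → pooled ranks: 1.5→1, 2.6→6, 2.3→5, 2.2→3, 1.5→1
Rank sum = 1 + 6 + 5 + 3 + 1 = 16

16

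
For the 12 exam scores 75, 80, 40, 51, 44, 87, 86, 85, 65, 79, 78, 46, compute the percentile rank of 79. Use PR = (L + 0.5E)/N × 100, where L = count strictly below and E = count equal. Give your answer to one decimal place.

N = 12.
Strictly below 79: 7. Equal to 79: 1.
PR = (7 + 0.5·1)/12 × 100 = 62.5

62.5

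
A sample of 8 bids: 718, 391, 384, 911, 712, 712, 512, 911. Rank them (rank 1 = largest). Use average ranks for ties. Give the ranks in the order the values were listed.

3, 7, 8, 1.5, 4.5, 4.5, 6, 1.5

Sorted (descending): 911, 911, 718, 712, 712, 512, 391, 384
The 2 values of 911 occupy positions 1–2 → average rank (1+2)/2 = 1.5.
The 2 values of 712 occupy positions 4–5 → average rank (4+5)/2 = 4.5.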